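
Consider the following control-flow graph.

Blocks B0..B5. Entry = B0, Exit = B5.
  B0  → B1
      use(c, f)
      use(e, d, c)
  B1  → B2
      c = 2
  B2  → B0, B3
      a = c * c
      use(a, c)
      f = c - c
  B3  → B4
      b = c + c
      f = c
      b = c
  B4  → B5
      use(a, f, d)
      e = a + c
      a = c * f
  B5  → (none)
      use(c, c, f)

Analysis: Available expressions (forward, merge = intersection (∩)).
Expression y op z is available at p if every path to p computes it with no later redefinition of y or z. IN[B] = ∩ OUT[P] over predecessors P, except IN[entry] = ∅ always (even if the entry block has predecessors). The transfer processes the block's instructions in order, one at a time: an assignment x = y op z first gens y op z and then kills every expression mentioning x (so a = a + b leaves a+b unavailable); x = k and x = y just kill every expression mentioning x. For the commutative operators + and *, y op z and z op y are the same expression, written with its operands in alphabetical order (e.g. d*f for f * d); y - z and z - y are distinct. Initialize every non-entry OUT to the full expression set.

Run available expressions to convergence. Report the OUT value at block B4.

Converged values:
  B0: | IN={} | OUT={}
  B1: | IN={} | OUT={}
  B2: | IN={} | OUT={c*c, c-c}
  B3: | IN={c*c, c-c} | OUT={c*c, c+c, c-c}
  B4: | IN={c*c, c+c, c-c} | OUT={c*c, c*f, c+c, c-c}
  B5: | IN={c*c, c*f, c+c, c-c} | OUT={c*c, c*f, c+c, c-c}

Merge at B4: IN[B4] = OUT[B3] = {c*c, c+c, c-c}
Applying B4's transfer function to that IN value gives OUT[B4] (row B4 above).

Answer: {c*c, c*f, c+c, c-c}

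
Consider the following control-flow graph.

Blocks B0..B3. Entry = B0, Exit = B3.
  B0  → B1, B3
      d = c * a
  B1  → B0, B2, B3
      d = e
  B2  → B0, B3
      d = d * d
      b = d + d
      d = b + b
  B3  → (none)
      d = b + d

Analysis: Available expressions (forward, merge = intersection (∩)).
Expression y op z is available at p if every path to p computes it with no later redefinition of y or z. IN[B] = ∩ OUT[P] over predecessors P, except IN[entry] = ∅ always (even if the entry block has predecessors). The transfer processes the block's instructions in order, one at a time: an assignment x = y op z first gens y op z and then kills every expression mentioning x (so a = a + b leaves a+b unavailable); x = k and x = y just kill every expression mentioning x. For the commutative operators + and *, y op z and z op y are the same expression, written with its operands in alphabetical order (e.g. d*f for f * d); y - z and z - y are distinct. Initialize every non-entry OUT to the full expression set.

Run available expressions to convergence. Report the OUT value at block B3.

Per-block solution:
  B0:   IN={}   OUT={a*c}
  B1:   IN={a*c}   OUT={a*c}
  B2:   IN={a*c}   OUT={a*c, b+b}
  B3:   IN={a*c}   OUT={a*c}

Merge at B3: IN[B3] = OUT[B0] ∩ OUT[B1] ∩ OUT[B2] = {a*c}
Applying B3's transfer function to that IN value gives OUT[B3] (row B3 above).

Answer: {a*c}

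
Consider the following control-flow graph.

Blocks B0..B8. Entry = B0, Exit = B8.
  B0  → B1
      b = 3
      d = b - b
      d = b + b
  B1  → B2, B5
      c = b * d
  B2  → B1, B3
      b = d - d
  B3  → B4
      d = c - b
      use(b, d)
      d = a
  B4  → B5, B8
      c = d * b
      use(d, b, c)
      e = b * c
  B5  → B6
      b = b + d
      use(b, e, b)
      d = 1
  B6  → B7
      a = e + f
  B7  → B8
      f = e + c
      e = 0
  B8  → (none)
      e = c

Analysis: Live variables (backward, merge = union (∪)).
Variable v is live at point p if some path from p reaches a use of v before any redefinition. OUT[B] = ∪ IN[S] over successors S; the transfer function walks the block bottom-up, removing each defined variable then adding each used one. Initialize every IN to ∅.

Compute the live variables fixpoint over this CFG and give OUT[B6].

Answer: {c, e}

Derivation:
Per-block solution:
  B0:  IN={a, e, f}  OUT={a, b, d, e, f}
  B1:  IN={a, b, d, e, f}  OUT={a, b, c, d, e, f}
  B2:  IN={a, c, d, e, f}  OUT={a, b, c, d, e, f}
  B3:  IN={a, b, c, f}  OUT={b, d, f}
  B4:  IN={b, d, f}  OUT={b, c, d, e, f}
  B5:  IN={b, c, d, e, f}  OUT={c, e, f}
  B6:  IN={c, e, f}  OUT={c, e}
  B7:  IN={c, e}  OUT={c}
  B8:  IN={c}  OUT={}

Merge at B6: OUT[B6] = IN[B7] = {c, e}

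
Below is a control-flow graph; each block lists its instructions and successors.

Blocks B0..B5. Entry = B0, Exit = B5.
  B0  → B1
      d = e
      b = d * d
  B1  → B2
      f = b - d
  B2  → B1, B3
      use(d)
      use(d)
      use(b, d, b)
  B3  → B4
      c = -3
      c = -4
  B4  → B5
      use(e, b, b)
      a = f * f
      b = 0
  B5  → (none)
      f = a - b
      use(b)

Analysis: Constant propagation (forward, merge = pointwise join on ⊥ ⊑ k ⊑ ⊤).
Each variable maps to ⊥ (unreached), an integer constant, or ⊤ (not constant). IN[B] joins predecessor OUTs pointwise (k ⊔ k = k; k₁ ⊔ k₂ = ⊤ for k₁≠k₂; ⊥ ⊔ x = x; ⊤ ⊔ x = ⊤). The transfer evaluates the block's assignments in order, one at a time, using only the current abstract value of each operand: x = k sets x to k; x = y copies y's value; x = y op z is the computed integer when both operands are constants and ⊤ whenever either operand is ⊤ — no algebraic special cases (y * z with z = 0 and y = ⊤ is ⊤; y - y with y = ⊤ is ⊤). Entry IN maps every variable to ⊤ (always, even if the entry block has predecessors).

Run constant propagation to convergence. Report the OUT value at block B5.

Answer: {a: ⊤, b: 0, c: -4, d: ⊤, e: ⊤, f: ⊤}

Working:
Per-block solution:
  B0:  IN=(all ⊤)  OUT=(all ⊤)
  B1:  IN=(all ⊤)  OUT=(all ⊤)
  B2:  IN=(all ⊤)  OUT=(all ⊤)
  B3:  IN=(all ⊤)  OUT={c:-4; rest ⊤}
  B4:  IN={c:-4; rest ⊤}  OUT={b:0, c:-4; rest ⊤}
  B5:  IN={b:0, c:-4; rest ⊤}  OUT={b:0, c:-4; rest ⊤}

Merge at B5: IN[B5] = OUT[B4] = {a: ⊤, b: 0, c: -4, d: ⊤, e: ⊤, f: ⊤}
Applying B5's transfer function to that IN value gives OUT[B5] (row B5 above).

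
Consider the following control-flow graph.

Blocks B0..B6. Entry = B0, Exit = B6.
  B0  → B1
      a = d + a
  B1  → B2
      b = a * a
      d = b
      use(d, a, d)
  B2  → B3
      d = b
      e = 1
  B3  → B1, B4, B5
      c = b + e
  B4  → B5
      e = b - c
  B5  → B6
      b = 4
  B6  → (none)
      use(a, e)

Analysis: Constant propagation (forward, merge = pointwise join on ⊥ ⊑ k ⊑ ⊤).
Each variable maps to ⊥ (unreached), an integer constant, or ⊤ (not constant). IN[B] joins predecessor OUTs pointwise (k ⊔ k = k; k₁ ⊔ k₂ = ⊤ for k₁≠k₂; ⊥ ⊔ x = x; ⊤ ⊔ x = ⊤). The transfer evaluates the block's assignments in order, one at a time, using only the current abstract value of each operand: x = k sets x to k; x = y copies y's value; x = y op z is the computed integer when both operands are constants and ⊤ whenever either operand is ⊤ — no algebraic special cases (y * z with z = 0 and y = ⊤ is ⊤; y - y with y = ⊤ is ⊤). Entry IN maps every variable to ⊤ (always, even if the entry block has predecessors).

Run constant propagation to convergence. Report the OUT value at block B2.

Answer: {a: ⊤, b: ⊤, c: ⊤, d: ⊤, e: 1, f: ⊤}

Derivation:
Converged values:
  B0:   IN=(all ⊤)   OUT=(all ⊤)
  B1:   IN=(all ⊤)   OUT=(all ⊤)
  B2:   IN=(all ⊤)   OUT={e:1; rest ⊤}
  B3:   IN={e:1; rest ⊤}   OUT={e:1; rest ⊤}
  B4:   IN={e:1; rest ⊤}   OUT=(all ⊤)
  B5:   IN=(all ⊤)   OUT={b:4; rest ⊤}
  B6:   IN={b:4; rest ⊤}   OUT={b:4; rest ⊤}

Merge at B2: IN[B2] = OUT[B1] = {a: ⊤, b: ⊤, c: ⊤, d: ⊤, e: ⊤, f: ⊤}
Applying B2's transfer function to that IN value gives OUT[B2] (row B2 above).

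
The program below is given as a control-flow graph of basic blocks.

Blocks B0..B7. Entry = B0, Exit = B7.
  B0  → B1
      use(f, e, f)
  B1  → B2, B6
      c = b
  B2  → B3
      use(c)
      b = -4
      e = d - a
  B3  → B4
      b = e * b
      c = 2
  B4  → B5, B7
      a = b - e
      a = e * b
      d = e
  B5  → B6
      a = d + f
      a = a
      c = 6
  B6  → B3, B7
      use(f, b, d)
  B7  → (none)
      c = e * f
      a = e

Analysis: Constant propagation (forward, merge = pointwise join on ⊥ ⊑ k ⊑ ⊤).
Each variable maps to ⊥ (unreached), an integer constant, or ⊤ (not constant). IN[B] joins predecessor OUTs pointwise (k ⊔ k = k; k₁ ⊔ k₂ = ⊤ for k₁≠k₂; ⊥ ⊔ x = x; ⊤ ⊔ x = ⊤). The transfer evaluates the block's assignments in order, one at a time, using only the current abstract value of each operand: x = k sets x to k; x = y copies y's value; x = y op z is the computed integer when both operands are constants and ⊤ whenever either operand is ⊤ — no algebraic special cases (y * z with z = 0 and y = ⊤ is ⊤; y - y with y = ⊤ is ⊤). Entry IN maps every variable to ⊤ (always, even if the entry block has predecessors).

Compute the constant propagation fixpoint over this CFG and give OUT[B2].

Per-block solution:
  B0:   IN=(all ⊤)   OUT=(all ⊤)
  B1:   IN=(all ⊤)   OUT=(all ⊤)
  B2:   IN=(all ⊤)   OUT={b:-4; rest ⊤}
  B3:   IN=(all ⊤)   OUT={c:2; rest ⊤}
  B4:   IN={c:2; rest ⊤}   OUT={c:2; rest ⊤}
  B5:   IN={c:2; rest ⊤}   OUT={c:6; rest ⊤}
  B6:   IN=(all ⊤)   OUT=(all ⊤)
  B7:   IN=(all ⊤)   OUT=(all ⊤)

Merge at B2: IN[B2] = OUT[B1] = {a: ⊤, b: ⊤, c: ⊤, d: ⊤, e: ⊤, f: ⊤}
Applying B2's transfer function to that IN value gives OUT[B2] (row B2 above).

Answer: {a: ⊤, b: -4, c: ⊤, d: ⊤, e: ⊤, f: ⊤}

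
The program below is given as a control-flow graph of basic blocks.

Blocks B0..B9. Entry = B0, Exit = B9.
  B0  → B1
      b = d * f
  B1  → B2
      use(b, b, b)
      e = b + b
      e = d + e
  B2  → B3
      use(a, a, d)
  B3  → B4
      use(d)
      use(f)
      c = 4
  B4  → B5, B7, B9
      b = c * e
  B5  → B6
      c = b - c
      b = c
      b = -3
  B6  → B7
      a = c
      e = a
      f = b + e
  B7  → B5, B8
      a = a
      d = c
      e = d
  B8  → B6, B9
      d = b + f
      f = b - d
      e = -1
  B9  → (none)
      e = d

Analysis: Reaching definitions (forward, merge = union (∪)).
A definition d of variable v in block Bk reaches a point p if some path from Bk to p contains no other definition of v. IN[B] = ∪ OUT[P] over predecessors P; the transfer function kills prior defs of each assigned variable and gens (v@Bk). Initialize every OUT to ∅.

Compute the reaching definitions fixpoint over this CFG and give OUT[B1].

Answer: {b@B0, e@B1}

Working:
Converged values:
  B0: | IN={} | OUT={b@B0}
  B1: | IN={b@B0} | OUT={b@B0, e@B1}
  B2: | IN={b@B0, e@B1} | OUT={b@B0, e@B1}
  B3: | IN={b@B0, e@B1} | OUT={b@B0, c@B3, e@B1}
  B4: | IN={b@B0, c@B3, e@B1} | OUT={b@B4, c@B3, e@B1}
  B5: | IN={a@B7, b@B4, b@B5, c@B3, c@B5, d@B7, e@B1, e@B7, f@B6} | OUT={a@B7, b@B5, c@B5, d@B7, e@B1, e@B7, f@B6}
  B6: | IN={a@B7, b@B4, b@B5, c@B3, c@B5, d@B7, d@B8, e@B1, e@B7, e@B8, f@B6, f@B8} | OUT={a@B6, b@B4, b@B5, c@B3, c@B5, d@B7, d@B8, e@B6, f@B6}
  B7: | IN={a@B6, b@B4, b@B5, c@B3, c@B5, d@B7, d@B8, e@B1, e@B6, f@B6} | OUT={a@B7, b@B4, b@B5, c@B3, c@B5, d@B7, e@B7, f@B6}
  B8: | IN={a@B7, b@B4, b@B5, c@B3, c@B5, d@B7, e@B7, f@B6} | OUT={a@B7, b@B4, b@B5, c@B3, c@B5, d@B8, e@B8, f@B8}
  B9: | IN={a@B7, b@B4, b@B5, c@B3, c@B5, d@B8, e@B1, e@B8, f@B8} | OUT={a@B7, b@B4, b@B5, c@B3, c@B5, d@B8, e@B9, f@B8}

Merge at B1: IN[B1] = OUT[B0] = {b@B0}
Applying B1's transfer function to that IN value gives OUT[B1] (row B1 above).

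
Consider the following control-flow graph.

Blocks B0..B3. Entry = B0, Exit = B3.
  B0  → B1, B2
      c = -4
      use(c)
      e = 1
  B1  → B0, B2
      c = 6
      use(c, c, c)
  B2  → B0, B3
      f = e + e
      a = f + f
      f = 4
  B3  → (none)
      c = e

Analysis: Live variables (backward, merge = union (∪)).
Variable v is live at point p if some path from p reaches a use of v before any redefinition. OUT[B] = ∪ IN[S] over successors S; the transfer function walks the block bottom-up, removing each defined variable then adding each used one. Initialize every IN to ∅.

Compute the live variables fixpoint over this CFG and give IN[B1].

Converged values:
  B0: | IN={} | OUT={e}
  B1: | IN={e} | OUT={e}
  B2: | IN={e} | OUT={e}
  B3: | IN={e} | OUT={}

Merge at B1: OUT[B1] = IN[B0] ⊔ IN[B2] = {e}
Applying B1's transfer function to that OUT value gives IN[B1] (row B1 above).

Answer: {e}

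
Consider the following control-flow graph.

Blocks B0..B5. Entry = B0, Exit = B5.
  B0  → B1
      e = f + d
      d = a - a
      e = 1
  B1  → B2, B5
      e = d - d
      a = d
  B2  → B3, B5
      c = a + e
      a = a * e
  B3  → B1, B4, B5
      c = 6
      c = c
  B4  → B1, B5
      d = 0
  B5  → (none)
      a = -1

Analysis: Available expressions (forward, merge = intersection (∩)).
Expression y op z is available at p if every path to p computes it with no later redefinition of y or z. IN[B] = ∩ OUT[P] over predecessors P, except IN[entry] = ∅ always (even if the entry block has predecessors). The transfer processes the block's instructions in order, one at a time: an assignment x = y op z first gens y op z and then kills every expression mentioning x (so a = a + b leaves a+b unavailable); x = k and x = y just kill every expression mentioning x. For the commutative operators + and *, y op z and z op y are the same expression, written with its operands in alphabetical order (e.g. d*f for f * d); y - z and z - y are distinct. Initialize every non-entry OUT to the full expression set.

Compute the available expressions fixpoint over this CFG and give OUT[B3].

Answer: {d-d}

Working:
Converged values:
  B0:  IN={}  OUT={a-a}
  B1:  IN={}  OUT={d-d}
  B2:  IN={d-d}  OUT={d-d}
  B3:  IN={d-d}  OUT={d-d}
  B4:  IN={d-d}  OUT={}
  B5:  IN={}  OUT={}

Merge at B3: IN[B3] = OUT[B2] = {d-d}
Applying B3's transfer function to that IN value gives OUT[B3] (row B3 above).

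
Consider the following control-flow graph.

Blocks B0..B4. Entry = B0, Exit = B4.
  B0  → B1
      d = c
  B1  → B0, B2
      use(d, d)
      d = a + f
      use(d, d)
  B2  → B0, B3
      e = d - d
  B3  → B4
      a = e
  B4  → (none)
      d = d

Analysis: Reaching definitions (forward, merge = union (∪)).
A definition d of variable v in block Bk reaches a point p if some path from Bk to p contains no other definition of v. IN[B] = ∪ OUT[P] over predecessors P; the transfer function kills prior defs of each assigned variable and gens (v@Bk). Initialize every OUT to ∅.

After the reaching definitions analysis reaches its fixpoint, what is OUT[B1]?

Per-block solution:
  B0:  IN={d@B1, e@B2}  OUT={d@B0, e@B2}
  B1:  IN={d@B0, e@B2}  OUT={d@B1, e@B2}
  B2:  IN={d@B1, e@B2}  OUT={d@B1, e@B2}
  B3:  IN={d@B1, e@B2}  OUT={a@B3, d@B1, e@B2}
  B4:  IN={a@B3, d@B1, e@B2}  OUT={a@B3, d@B4, e@B2}

Merge at B1: IN[B1] = OUT[B0] = {d@B0, e@B2}
Applying B1's transfer function to that IN value gives OUT[B1] (row B1 above).

Answer: {d@B1, e@B2}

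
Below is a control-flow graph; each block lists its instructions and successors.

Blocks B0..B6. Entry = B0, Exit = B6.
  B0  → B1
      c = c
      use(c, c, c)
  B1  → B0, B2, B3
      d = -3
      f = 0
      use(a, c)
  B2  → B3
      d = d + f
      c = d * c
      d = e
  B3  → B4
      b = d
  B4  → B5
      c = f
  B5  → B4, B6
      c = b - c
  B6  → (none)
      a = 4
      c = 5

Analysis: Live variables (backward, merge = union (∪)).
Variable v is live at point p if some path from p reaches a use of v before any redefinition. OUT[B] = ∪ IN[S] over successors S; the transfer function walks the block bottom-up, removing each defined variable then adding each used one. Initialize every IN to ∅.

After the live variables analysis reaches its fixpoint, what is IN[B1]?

Answer: {a, c, e}

Working:
Converged values:
  B0: | IN={a, c, e} | OUT={a, c, e}
  B1: | IN={a, c, e} | OUT={a, c, d, e, f}
  B2: | IN={c, d, e, f} | OUT={d, f}
  B3: | IN={d, f} | OUT={b, f}
  B4: | IN={b, f} | OUT={b, c, f}
  B5: | IN={b, c, f} | OUT={b, f}
  B6: | IN={} | OUT={}

Merge at B1: OUT[B1] = IN[B0] ⊔ IN[B2] ⊔ IN[B3] = {a, c, d, e, f}
Applying B1's transfer function to that OUT value gives IN[B1] (row B1 above).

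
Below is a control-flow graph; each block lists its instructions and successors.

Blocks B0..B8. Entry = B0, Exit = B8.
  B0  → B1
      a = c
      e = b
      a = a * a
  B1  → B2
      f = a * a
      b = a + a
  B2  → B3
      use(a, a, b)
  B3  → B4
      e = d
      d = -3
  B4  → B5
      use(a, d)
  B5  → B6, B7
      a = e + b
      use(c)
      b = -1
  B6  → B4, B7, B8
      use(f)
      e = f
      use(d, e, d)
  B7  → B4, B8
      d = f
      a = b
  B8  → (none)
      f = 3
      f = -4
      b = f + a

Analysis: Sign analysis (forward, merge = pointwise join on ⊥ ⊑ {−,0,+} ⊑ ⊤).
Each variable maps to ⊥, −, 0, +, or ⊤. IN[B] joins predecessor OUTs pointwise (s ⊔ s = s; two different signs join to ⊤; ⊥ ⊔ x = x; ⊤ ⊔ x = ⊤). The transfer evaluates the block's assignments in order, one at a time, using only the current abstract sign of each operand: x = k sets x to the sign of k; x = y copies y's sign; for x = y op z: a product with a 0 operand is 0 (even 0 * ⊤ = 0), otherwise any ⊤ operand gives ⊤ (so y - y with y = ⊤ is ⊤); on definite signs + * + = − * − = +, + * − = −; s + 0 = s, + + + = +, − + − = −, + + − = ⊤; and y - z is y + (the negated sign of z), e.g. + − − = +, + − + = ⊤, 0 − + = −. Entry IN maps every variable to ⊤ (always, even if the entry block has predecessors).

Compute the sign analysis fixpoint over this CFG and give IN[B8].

Fixpoint table:
  B0:  IN=(all ⊤)  OUT=(all ⊤)
  B1:  IN=(all ⊤)  OUT=(all ⊤)
  B2:  IN=(all ⊤)  OUT=(all ⊤)
  B3:  IN=(all ⊤)  OUT={d:-; rest ⊤}
  B4:  IN=(all ⊤)  OUT=(all ⊤)
  B5:  IN=(all ⊤)  OUT={b:-; rest ⊤}
  B6:  IN={b:-; rest ⊤}  OUT={b:-; rest ⊤}
  B7:  IN={b:-; rest ⊤}  OUT={a:-, b:-; rest ⊤}
  B8:  IN={b:-; rest ⊤}  OUT={f:-; rest ⊤}

Merge at B8: IN[B8] = OUT[B6] ⊔ OUT[B7] = {a: ⊤, b: -, c: ⊤, d: ⊤, e: ⊤, f: ⊤}

Answer: {a: ⊤, b: -, c: ⊤, d: ⊤, e: ⊤, f: ⊤}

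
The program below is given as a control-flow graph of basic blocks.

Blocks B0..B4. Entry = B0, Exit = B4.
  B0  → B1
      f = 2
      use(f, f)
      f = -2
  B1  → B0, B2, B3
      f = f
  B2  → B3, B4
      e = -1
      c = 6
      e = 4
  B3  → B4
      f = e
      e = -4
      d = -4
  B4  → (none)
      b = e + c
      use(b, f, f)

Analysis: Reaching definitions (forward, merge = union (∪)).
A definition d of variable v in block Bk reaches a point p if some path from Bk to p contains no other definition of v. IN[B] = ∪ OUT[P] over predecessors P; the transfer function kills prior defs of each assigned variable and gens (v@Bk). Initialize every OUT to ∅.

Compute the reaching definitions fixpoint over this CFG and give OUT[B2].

Answer: {c@B2, e@B2, f@B1}

Derivation:
Converged values:
  B0:   IN={f@B1}   OUT={f@B0}
  B1:   IN={f@B0}   OUT={f@B1}
  B2:   IN={f@B1}   OUT={c@B2, e@B2, f@B1}
  B3:   IN={c@B2, e@B2, f@B1}   OUT={c@B2, d@B3, e@B3, f@B3}
  B4:   IN={c@B2, d@B3, e@B2, e@B3, f@B1, f@B3}   OUT={b@B4, c@B2, d@B3, e@B2, e@B3, f@B1, f@B3}

Merge at B2: IN[B2] = OUT[B1] = {f@B1}
Applying B2's transfer function to that IN value gives OUT[B2] (row B2 above).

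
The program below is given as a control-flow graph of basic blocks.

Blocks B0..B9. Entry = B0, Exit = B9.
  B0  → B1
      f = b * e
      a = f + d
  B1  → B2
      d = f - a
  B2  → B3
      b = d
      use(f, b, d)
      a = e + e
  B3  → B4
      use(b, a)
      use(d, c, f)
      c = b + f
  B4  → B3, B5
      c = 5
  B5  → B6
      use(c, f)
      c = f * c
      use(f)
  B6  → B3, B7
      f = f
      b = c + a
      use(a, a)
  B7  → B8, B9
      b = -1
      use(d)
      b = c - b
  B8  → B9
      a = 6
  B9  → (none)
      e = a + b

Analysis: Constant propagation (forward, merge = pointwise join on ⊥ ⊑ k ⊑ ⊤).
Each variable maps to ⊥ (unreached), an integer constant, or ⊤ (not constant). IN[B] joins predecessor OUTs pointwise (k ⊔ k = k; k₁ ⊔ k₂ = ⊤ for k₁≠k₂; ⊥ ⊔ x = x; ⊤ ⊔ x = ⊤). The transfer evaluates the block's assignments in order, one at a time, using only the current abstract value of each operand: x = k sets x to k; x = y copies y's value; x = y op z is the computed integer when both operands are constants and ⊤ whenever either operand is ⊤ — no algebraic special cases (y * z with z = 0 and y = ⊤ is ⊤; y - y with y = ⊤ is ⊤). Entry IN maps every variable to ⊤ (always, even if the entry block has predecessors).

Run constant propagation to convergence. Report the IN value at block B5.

Fixpoint table:
  B0:  IN=(all ⊤)  OUT=(all ⊤)
  B1:  IN=(all ⊤)  OUT=(all ⊤)
  B2:  IN=(all ⊤)  OUT=(all ⊤)
  B3:  IN=(all ⊤)  OUT=(all ⊤)
  B4:  IN=(all ⊤)  OUT={c:5; rest ⊤}
  B5:  IN={c:5; rest ⊤}  OUT=(all ⊤)
  B6:  IN=(all ⊤)  OUT=(all ⊤)
  B7:  IN=(all ⊤)  OUT=(all ⊤)
  B8:  IN=(all ⊤)  OUT={a:6; rest ⊤}
  B9:  IN=(all ⊤)  OUT=(all ⊤)

Merge at B5: IN[B5] = OUT[B4] = {a: ⊤, b: ⊤, c: 5, d: ⊤, e: ⊤, f: ⊤}

Answer: {a: ⊤, b: ⊤, c: 5, d: ⊤, e: ⊤, f: ⊤}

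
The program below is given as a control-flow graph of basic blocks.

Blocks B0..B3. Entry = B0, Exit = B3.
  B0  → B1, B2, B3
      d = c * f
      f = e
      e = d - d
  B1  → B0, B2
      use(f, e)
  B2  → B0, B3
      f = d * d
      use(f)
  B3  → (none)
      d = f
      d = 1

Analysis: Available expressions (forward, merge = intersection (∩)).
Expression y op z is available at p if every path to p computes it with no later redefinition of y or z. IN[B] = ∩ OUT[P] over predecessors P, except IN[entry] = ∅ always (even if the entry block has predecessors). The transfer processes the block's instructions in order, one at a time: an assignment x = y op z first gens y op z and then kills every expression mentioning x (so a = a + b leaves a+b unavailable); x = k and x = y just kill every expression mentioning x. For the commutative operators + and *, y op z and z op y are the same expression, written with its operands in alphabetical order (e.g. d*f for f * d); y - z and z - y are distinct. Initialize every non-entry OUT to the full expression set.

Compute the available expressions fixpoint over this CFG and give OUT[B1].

Answer: {d-d}

Working:
Converged values:
  B0: | IN={} | OUT={d-d}
  B1: | IN={d-d} | OUT={d-d}
  B2: | IN={d-d} | OUT={d*d, d-d}
  B3: | IN={d-d} | OUT={}

Merge at B1: IN[B1] = OUT[B0] = {d-d}
Applying B1's transfer function to that IN value gives OUT[B1] (row B1 above).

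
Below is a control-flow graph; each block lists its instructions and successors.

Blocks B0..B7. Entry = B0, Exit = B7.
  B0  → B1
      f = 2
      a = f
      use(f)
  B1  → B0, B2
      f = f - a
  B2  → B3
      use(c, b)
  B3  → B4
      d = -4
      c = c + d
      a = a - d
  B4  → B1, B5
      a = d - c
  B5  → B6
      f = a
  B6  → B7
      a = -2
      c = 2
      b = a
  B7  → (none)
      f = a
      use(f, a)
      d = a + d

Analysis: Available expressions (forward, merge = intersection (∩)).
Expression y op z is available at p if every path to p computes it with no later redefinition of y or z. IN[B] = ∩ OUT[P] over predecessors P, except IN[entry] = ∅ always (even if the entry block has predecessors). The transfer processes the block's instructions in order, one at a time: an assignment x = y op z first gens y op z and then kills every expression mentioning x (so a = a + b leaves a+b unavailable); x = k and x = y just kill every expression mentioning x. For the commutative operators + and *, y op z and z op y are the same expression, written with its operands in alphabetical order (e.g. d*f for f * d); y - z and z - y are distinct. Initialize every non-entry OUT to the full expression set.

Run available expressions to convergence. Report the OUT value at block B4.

Fixpoint table:
  B0:  IN={}  OUT={}
  B1:  IN={}  OUT={}
  B2:  IN={}  OUT={}
  B3:  IN={}  OUT={}
  B4:  IN={}  OUT={d-c}
  B5:  IN={d-c}  OUT={d-c}
  B6:  IN={d-c}  OUT={}
  B7:  IN={}  OUT={}

Merge at B4: IN[B4] = OUT[B3] = {}
Applying B4's transfer function to that IN value gives OUT[B4] (row B4 above).

Answer: {d-c}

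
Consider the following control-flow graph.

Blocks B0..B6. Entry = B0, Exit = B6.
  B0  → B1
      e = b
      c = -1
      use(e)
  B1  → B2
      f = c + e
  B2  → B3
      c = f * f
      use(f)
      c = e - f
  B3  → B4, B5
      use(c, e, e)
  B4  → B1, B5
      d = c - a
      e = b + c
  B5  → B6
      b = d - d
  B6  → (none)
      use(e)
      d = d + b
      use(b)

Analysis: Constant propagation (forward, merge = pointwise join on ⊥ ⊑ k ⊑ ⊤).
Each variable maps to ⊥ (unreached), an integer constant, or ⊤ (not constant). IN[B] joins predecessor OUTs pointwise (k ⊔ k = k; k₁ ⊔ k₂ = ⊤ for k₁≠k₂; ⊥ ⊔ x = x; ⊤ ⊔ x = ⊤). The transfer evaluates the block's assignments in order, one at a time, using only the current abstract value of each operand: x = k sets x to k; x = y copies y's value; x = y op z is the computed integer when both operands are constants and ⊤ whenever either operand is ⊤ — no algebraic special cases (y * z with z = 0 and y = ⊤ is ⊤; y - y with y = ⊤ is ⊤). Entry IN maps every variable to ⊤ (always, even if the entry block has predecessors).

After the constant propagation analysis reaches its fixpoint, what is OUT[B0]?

Per-block solution:
  B0: | IN=(all ⊤) | OUT={c:-1; rest ⊤}
  B1: | IN=(all ⊤) | OUT=(all ⊤)
  B2: | IN=(all ⊤) | OUT=(all ⊤)
  B3: | IN=(all ⊤) | OUT=(all ⊤)
  B4: | IN=(all ⊤) | OUT=(all ⊤)
  B5: | IN=(all ⊤) | OUT=(all ⊤)
  B6: | IN=(all ⊤) | OUT=(all ⊤)

B0 is the boundary node: IN[B0] = {a: ⊤, b: ⊤, c: ⊤, d: ⊤, e: ⊤, f: ⊤}
Applying B0's transfer function to that IN value gives OUT[B0] (row B0 above).

Answer: {a: ⊤, b: ⊤, c: -1, d: ⊤, e: ⊤, f: ⊤}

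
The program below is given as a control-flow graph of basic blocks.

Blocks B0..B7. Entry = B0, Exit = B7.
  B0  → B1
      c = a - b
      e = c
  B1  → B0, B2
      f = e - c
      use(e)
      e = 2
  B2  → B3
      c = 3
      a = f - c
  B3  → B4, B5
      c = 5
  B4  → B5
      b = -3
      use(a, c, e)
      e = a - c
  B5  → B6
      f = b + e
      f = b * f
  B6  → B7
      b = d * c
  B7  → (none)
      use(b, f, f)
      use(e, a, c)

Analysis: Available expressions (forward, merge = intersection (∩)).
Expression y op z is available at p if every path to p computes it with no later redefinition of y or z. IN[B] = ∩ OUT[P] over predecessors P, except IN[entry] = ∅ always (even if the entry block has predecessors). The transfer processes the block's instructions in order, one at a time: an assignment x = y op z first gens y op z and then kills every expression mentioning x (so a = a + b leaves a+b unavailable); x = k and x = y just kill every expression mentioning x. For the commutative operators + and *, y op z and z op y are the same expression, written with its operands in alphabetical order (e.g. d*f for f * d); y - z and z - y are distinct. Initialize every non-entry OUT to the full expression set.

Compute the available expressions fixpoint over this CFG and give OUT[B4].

Answer: {a-c}

Trace:
Converged values:
  B0: | IN={} | OUT={a-b}
  B1: | IN={a-b} | OUT={a-b}
  B2: | IN={a-b} | OUT={f-c}
  B3: | IN={f-c} | OUT={}
  B4: | IN={} | OUT={a-c}
  B5: | IN={} | OUT={b+e}
  B6: | IN={b+e} | OUT={c*d}
  B7: | IN={c*d} | OUT={c*d}

Merge at B4: IN[B4] = OUT[B3] = {}
Applying B4's transfer function to that IN value gives OUT[B4] (row B4 above).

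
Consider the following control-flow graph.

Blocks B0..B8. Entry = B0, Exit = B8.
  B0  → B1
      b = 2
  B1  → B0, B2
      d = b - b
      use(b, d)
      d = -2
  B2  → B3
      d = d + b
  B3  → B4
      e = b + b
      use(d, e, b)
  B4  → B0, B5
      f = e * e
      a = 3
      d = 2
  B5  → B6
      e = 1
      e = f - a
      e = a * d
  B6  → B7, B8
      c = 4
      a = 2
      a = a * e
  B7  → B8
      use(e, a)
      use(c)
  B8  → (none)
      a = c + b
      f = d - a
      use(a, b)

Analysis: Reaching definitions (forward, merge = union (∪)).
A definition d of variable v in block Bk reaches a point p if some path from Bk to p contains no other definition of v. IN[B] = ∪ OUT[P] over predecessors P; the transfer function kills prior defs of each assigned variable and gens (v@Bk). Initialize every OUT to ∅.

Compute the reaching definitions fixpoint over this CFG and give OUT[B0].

Converged values:
  B0:   IN={a@B4, b@B0, d@B1, d@B4, e@B3, f@B4}   OUT={a@B4, b@B0, d@B1, d@B4, e@B3, f@B4}
  B1:   IN={a@B4, b@B0, d@B1, d@B4, e@B3, f@B4}   OUT={a@B4, b@B0, d@B1, e@B3, f@B4}
  B2:   IN={a@B4, b@B0, d@B1, e@B3, f@B4}   OUT={a@B4, b@B0, d@B2, e@B3, f@B4}
  B3:   IN={a@B4, b@B0, d@B2, e@B3, f@B4}   OUT={a@B4, b@B0, d@B2, e@B3, f@B4}
  B4:   IN={a@B4, b@B0, d@B2, e@B3, f@B4}   OUT={a@B4, b@B0, d@B4, e@B3, f@B4}
  B5:   IN={a@B4, b@B0, d@B4, e@B3, f@B4}   OUT={a@B4, b@B0, d@B4, e@B5, f@B4}
  B6:   IN={a@B4, b@B0, d@B4, e@B5, f@B4}   OUT={a@B6, b@B0, c@B6, d@B4, e@B5, f@B4}
  B7:   IN={a@B6, b@B0, c@B6, d@B4, e@B5, f@B4}   OUT={a@B6, b@B0, c@B6, d@B4, e@B5, f@B4}
  B8:   IN={a@B6, b@B0, c@B6, d@B4, e@B5, f@B4}   OUT={a@B8, b@B0, c@B6, d@B4, e@B5, f@B8}

Merge at B0 (entry node, so the boundary value {} is joined with the incoming edge(s)): IN[B0] = {} ⊔ OUT[B1] ⊔ OUT[B4] = {a@B4, b@B0, d@B1, d@B4, e@B3, f@B4}
Applying B0's transfer function to that IN value gives OUT[B0] (row B0 above).

Answer: {a@B4, b@B0, d@B1, d@B4, e@B3, f@B4}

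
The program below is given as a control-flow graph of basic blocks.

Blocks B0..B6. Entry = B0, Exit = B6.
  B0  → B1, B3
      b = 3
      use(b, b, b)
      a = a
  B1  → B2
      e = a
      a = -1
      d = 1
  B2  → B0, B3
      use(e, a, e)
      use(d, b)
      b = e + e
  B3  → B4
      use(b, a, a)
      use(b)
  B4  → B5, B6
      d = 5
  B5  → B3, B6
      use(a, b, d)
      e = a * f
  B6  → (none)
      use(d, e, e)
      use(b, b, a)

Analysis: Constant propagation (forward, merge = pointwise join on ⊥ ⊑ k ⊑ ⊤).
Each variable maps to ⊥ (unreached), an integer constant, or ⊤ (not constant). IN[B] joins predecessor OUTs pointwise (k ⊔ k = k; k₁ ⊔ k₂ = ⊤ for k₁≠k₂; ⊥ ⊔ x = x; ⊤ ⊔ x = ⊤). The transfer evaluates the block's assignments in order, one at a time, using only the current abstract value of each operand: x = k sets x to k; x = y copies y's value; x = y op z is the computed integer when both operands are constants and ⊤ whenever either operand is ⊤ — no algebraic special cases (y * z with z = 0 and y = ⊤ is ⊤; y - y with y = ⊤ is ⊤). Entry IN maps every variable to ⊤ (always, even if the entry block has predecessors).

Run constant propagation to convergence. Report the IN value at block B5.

Answer: {a: ⊤, b: ⊤, c: ⊤, d: 5, e: ⊤, f: ⊤}

Working:
Converged values:
  B0: | IN=(all ⊤) | OUT={b:3; rest ⊤}
  B1: | IN={b:3; rest ⊤} | OUT={a:-1, b:3, d:1; rest ⊤}
  B2: | IN={a:-1, b:3, d:1; rest ⊤} | OUT={a:-1, d:1; rest ⊤}
  B3: | IN=(all ⊤) | OUT=(all ⊤)
  B4: | IN=(all ⊤) | OUT={d:5; rest ⊤}
  B5: | IN={d:5; rest ⊤} | OUT={d:5; rest ⊤}
  B6: | IN={d:5; rest ⊤} | OUT={d:5; rest ⊤}

Merge at B5: IN[B5] = OUT[B4] = {a: ⊤, b: ⊤, c: ⊤, d: 5, e: ⊤, f: ⊤}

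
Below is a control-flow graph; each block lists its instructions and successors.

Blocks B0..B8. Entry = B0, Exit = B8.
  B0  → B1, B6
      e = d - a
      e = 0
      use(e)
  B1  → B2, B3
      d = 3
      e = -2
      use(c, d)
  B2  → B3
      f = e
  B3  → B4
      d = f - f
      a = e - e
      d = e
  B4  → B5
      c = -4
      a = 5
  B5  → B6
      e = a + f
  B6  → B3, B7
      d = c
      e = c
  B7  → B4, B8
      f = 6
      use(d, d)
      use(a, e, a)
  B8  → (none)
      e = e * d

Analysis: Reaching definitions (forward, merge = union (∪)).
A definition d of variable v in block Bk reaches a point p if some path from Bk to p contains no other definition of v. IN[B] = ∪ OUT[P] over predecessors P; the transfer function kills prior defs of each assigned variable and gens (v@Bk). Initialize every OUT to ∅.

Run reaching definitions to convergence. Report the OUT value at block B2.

Converged values:
  B0:  IN={}  OUT={e@B0}
  B1:  IN={e@B0}  OUT={d@B1, e@B1}
  B2:  IN={d@B1, e@B1}  OUT={d@B1, e@B1, f@B2}
  B3:  IN={a@B4, c@B4, d@B1, d@B6, e@B1, e@B6, f@B2, f@B7}  OUT={a@B3, c@B4, d@B3, e@B1, e@B6, f@B2, f@B7}
  B4:  IN={a@B3, a@B4, c@B4, d@B3, d@B6, e@B1, e@B6, f@B2, f@B7}  OUT={a@B4, c@B4, d@B3, d@B6, e@B1, e@B6, f@B2, f@B7}
  B5:  IN={a@B4, c@B4, d@B3, d@B6, e@B1, e@B6, f@B2, f@B7}  OUT={a@B4, c@B4, d@B3, d@B6, e@B5, f@B2, f@B7}
  B6:  IN={a@B4, c@B4, d@B3, d@B6, e@B0, e@B5, f@B2, f@B7}  OUT={a@B4, c@B4, d@B6, e@B6, f@B2, f@B7}
  B7:  IN={a@B4, c@B4, d@B6, e@B6, f@B2, f@B7}  OUT={a@B4, c@B4, d@B6, e@B6, f@B7}
  B8:  IN={a@B4, c@B4, d@B6, e@B6, f@B7}  OUT={a@B4, c@B4, d@B6, e@B8, f@B7}

Merge at B2: IN[B2] = OUT[B1] = {d@B1, e@B1}
Applying B2's transfer function to that IN value gives OUT[B2] (row B2 above).

Answer: {d@B1, e@B1, f@B2}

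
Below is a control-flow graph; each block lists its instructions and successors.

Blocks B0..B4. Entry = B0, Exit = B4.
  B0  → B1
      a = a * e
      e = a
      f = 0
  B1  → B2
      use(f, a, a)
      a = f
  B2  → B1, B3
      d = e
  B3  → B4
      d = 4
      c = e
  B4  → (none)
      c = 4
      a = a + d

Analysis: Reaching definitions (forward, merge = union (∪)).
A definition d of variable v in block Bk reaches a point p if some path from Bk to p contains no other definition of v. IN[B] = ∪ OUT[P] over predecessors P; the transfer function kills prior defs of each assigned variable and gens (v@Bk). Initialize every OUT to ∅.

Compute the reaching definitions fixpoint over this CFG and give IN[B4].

Converged values:
  B0: | IN={} | OUT={a@B0, e@B0, f@B0}
  B1: | IN={a@B0, a@B1, d@B2, e@B0, f@B0} | OUT={a@B1, d@B2, e@B0, f@B0}
  B2: | IN={a@B1, d@B2, e@B0, f@B0} | OUT={a@B1, d@B2, e@B0, f@B0}
  B3: | IN={a@B1, d@B2, e@B0, f@B0} | OUT={a@B1, c@B3, d@B3, e@B0, f@B0}
  B4: | IN={a@B1, c@B3, d@B3, e@B0, f@B0} | OUT={a@B4, c@B4, d@B3, e@B0, f@B0}

Merge at B4: IN[B4] = OUT[B3] = {a@B1, c@B3, d@B3, e@B0, f@B0}

Answer: {a@B1, c@B3, d@B3, e@B0, f@B0}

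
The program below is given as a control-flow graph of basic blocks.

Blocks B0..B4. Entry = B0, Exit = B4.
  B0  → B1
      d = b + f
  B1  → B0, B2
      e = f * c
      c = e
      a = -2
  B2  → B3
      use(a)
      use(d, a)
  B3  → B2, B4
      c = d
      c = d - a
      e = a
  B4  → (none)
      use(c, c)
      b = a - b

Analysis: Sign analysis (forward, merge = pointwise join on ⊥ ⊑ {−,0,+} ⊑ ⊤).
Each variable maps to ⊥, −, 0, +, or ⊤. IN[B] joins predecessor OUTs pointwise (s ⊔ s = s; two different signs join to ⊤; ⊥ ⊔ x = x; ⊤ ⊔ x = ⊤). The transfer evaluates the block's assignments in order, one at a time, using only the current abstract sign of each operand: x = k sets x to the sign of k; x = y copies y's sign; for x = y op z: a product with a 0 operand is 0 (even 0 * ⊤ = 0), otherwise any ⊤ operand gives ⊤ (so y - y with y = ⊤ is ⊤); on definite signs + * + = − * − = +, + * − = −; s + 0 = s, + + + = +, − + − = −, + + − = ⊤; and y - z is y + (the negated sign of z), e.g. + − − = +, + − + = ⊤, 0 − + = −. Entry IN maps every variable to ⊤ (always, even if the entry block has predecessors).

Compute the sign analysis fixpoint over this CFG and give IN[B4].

Per-block solution:
  B0: | IN=(all ⊤) | OUT=(all ⊤)
  B1: | IN=(all ⊤) | OUT={a:-; rest ⊤}
  B2: | IN={a:-; rest ⊤} | OUT={a:-; rest ⊤}
  B3: | IN={a:-; rest ⊤} | OUT={a:-, e:-; rest ⊤}
  B4: | IN={a:-, e:-; rest ⊤} | OUT={a:-, e:-; rest ⊤}

Merge at B4: IN[B4] = OUT[B3] = {a: -, b: ⊤, c: ⊤, d: ⊤, e: -, f: ⊤}

Answer: {a: -, b: ⊤, c: ⊤, d: ⊤, e: -, f: ⊤}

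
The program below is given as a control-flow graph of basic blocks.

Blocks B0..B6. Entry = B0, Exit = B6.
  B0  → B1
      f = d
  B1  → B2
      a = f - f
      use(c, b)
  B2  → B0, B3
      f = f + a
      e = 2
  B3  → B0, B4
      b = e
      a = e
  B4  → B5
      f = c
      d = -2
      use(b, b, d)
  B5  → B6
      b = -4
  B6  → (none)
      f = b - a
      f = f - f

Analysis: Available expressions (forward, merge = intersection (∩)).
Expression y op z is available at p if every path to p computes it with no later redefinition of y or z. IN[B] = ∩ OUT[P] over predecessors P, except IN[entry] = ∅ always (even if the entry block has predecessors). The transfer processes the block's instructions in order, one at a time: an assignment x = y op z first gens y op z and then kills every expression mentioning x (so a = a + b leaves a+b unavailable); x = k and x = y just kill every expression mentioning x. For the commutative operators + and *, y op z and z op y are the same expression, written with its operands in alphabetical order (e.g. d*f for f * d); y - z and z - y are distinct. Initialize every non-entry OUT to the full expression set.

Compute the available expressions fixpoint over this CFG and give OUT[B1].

Converged values:
  B0: | IN={} | OUT={}
  B1: | IN={} | OUT={f-f}
  B2: | IN={f-f} | OUT={}
  B3: | IN={} | OUT={}
  B4: | IN={} | OUT={}
  B5: | IN={} | OUT={}
  B6: | IN={} | OUT={b-a}

Merge at B1: IN[B1] = OUT[B0] = {}
Applying B1's transfer function to that IN value gives OUT[B1] (row B1 above).

Answer: {f-f}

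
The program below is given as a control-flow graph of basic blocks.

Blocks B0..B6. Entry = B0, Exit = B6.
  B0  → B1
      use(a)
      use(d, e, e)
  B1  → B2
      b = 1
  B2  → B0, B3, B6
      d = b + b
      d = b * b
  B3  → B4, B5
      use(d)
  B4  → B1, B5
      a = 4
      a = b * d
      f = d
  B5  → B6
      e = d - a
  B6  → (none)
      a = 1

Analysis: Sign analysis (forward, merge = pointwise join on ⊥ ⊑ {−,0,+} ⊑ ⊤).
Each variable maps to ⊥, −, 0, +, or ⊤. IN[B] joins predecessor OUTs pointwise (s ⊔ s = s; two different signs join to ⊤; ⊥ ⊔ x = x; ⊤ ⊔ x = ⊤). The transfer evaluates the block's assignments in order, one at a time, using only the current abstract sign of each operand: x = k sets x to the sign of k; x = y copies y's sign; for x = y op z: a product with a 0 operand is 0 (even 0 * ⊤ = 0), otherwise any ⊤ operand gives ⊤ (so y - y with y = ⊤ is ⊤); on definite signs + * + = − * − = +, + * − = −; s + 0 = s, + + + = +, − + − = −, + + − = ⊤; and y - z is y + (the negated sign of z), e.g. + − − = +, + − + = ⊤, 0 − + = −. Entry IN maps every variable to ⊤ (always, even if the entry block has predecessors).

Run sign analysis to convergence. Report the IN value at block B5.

Answer: {a: ⊤, b: +, c: ⊤, d: +, e: ⊤, f: ⊤}

Trace:
Fixpoint table:
  B0: | IN=(all ⊤) | OUT=(all ⊤)
  B1: | IN=(all ⊤) | OUT={b:+; rest ⊤}
  B2: | IN={b:+; rest ⊤} | OUT={b:+, d:+; rest ⊤}
  B3: | IN={b:+, d:+; rest ⊤} | OUT={b:+, d:+; rest ⊤}
  B4: | IN={b:+, d:+; rest ⊤} | OUT={a:+, b:+, d:+, f:+; rest ⊤}
  B5: | IN={b:+, d:+; rest ⊤} | OUT={b:+, d:+; rest ⊤}
  B6: | IN={b:+, d:+; rest ⊤} | OUT={a:+, b:+, d:+; rest ⊤}

Merge at B5: IN[B5] = OUT[B3] ⊔ OUT[B4] = {a: ⊤, b: +, c: ⊤, d: +, e: ⊤, f: ⊤}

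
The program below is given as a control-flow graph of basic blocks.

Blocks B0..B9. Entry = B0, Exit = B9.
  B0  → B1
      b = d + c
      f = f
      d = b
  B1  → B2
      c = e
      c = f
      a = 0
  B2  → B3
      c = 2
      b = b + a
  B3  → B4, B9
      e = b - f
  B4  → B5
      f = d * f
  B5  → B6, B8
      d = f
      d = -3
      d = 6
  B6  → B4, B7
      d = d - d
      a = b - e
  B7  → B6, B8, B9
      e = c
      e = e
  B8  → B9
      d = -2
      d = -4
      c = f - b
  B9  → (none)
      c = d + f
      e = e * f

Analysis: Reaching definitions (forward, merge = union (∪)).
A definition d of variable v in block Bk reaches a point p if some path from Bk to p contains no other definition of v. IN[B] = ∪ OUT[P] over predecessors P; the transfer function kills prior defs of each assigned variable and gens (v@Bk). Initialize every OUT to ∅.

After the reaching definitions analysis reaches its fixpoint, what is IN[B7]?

Converged values:
  B0:  IN={}  OUT={b@B0, d@B0, f@B0}
  B1:  IN={b@B0, d@B0, f@B0}  OUT={a@B1, b@B0, c@B1, d@B0, f@B0}
  B2:  IN={a@B1, b@B0, c@B1, d@B0, f@B0}  OUT={a@B1, b@B2, c@B2, d@B0, f@B0}
  B3:  IN={a@B1, b@B2, c@B2, d@B0, f@B0}  OUT={a@B1, b@B2, c@B2, d@B0, e@B3, f@B0}
  B4:  IN={a@B1, a@B6, b@B2, c@B2, d@B0, d@B6, e@B3, e@B7, f@B0, f@B4}  OUT={a@B1, a@B6, b@B2, c@B2, d@B0, d@B6, e@B3, e@B7, f@B4}
  B5:  IN={a@B1, a@B6, b@B2, c@B2, d@B0, d@B6, e@B3, e@B7, f@B4}  OUT={a@B1, a@B6, b@B2, c@B2, d@B5, e@B3, e@B7, f@B4}
  B6:  IN={a@B1, a@B6, b@B2, c@B2, d@B5, d@B6, e@B3, e@B7, f@B4}  OUT={a@B6, b@B2, c@B2, d@B6, e@B3, e@B7, f@B4}
  B7:  IN={a@B6, b@B2, c@B2, d@B6, e@B3, e@B7, f@B4}  OUT={a@B6, b@B2, c@B2, d@B6, e@B7, f@B4}
  B8:  IN={a@B1, a@B6, b@B2, c@B2, d@B5, d@B6, e@B3, e@B7, f@B4}  OUT={a@B1, a@B6, b@B2, c@B8, d@B8, e@B3, e@B7, f@B4}
  B9:  IN={a@B1, a@B6, b@B2, c@B2, c@B8, d@B0, d@B6, d@B8, e@B3, e@B7, f@B0, f@B4}  OUT={a@B1, a@B6, b@B2, c@B9, d@B0, d@B6, d@B8, e@B9, f@B0, f@B4}

Merge at B7: IN[B7] = OUT[B6] = {a@B6, b@B2, c@B2, d@B6, e@B3, e@B7, f@B4}

Answer: {a@B6, b@B2, c@B2, d@B6, e@B3, e@B7, f@B4}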